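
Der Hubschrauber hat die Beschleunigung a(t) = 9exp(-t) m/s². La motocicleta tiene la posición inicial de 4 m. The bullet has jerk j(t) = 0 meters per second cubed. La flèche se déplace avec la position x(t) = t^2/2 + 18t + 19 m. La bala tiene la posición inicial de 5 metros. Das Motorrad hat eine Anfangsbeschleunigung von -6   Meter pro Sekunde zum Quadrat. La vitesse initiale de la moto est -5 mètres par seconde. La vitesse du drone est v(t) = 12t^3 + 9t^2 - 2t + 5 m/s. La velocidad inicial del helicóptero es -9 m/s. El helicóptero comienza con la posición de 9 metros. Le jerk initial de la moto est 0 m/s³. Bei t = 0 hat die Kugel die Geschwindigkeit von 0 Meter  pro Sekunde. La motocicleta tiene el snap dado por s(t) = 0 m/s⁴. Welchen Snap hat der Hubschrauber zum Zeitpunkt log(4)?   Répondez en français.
En partant de l'accélération a(t) = 9·exp(-t), nous prenons 2 dérivées. En dérivant l'accélération, nous obtenons le jerk: j(t) = -9·exp(-t). En prenant d/dt de j(t), nous trouvons s(t) = 9·exp(-t). Nous avons le snap s(t) = 9·exp(-t). En substituant t = log(4): s(log(4)) = 9/4.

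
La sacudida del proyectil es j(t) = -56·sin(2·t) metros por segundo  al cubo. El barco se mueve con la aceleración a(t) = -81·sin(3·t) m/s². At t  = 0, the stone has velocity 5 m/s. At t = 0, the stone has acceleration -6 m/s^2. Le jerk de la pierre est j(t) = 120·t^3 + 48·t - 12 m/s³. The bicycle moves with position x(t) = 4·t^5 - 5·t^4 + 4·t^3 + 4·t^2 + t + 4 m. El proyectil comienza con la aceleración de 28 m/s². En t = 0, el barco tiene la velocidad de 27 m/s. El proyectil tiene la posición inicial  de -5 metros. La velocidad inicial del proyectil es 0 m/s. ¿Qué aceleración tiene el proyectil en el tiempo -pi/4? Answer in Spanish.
Partiendo de la sacudida j(t) = -56·sin(2·t), tomamos 1 antiderivada. La integral de la sacudida, con a(0) = 28, da la aceleración: a(t) = 28·cos(2·t). Usando a(t) = 28·cos(2·t) y sustituyendo t = -pi/4, encontramos a = 0.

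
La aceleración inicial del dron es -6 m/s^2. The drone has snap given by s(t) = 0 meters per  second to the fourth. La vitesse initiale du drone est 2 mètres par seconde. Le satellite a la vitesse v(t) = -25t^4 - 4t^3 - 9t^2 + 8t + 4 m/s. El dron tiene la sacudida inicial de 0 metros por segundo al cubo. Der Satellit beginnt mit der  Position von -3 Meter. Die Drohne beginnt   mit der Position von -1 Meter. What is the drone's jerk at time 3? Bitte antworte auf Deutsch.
Wir müssen unsere Gleichung für den Snap s(t) = 0 1-mal integrieren. Das Integral von dem Snap, mit j(0) = 0, ergibt den Ruck: j(t) = 0. Mit j(t) = 0 und Einsetzen von t = 3, finden wir j = 0.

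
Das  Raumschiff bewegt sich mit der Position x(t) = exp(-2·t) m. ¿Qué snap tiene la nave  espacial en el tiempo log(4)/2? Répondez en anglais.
We must differentiate our position equation x(t) = exp(-2·t) 4 times. Taking d/dt of x(t), we find v(t) = -2·exp(-2·t). The derivative of velocity gives acceleration: a(t) = 4·exp(-2·t). Differentiating acceleration, we get jerk: j(t) = -8·exp(-2·t). Taking d/dt of j(t), we find s(t) = 16·exp(-2·t). From the given snap equation s(t) = 16·exp(-2·t), we substitute t = log(4)/2 to get s = 4.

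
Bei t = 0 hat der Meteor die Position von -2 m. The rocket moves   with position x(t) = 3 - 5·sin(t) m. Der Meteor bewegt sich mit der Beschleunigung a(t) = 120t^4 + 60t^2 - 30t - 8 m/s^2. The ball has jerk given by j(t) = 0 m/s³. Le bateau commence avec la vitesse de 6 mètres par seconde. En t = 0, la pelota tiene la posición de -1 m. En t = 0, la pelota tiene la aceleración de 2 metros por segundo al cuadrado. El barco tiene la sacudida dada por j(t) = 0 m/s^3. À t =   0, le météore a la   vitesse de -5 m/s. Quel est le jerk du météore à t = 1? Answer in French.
Nous devons dériver notre équation de l'accélération a(t) = 120·t^4 + 60·t^2 - 30·t - 8 1 fois. En prenant d/dt de a(t), nous trouvons j(t) = 480·t^3 + 120·t - 30. En utilisant j(t) = 480·t^3 + 120·t - 30 et en substituant t = 1, nous trouvons j = 570.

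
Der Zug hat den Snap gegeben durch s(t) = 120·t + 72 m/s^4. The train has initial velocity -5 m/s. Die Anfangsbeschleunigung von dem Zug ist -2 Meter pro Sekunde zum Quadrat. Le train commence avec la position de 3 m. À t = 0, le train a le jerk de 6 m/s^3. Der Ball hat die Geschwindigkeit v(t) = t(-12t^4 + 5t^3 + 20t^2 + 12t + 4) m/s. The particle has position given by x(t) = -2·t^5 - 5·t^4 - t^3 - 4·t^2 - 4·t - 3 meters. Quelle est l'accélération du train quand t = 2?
Nous devons intégrer notre équation du snap s(t) = 120·t + 72 2 fois. En intégrant le snap et en utilisant la condition initiale j(0) = 6, nous obtenons j(t) = 60·t^2 + 72·t + 6. En intégrant le jerk et en utilisant la condition initiale a(0) = -2, nous obtenons a(t) = 20·t^3 + 36·t^2 + 6·t - 2. En utilisant a(t) = 20·t^3 + 36·t^2 + 6·t - 2 et en substituant t = 2, nous trouvons a = 314.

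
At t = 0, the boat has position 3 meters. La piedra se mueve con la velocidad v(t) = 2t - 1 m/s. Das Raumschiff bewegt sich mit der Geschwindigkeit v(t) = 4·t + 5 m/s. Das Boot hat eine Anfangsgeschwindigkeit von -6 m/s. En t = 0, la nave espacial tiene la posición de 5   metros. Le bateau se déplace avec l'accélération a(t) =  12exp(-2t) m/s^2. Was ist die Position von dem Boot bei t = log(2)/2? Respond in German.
Wir müssen das Integral unserer Gleichung für die Beschleunigung a(t) = 12·exp(-2·t) 2-mal finden. Die Stammfunktion von der Beschleunigung ist die Geschwindigkeit. Mit v(0) = -6 erhalten wir v(t) = -6·exp(-2·t). Durch Integration von der Geschwindigkeit und Verwendung der Anfangsbedingung x(0) = 3, erhalten wir x(t) = 3·exp(-2·t). Mit x(t) = 3·exp(-2·t) und Einsetzen von t = log(2)/2, finden wir x = 3/2.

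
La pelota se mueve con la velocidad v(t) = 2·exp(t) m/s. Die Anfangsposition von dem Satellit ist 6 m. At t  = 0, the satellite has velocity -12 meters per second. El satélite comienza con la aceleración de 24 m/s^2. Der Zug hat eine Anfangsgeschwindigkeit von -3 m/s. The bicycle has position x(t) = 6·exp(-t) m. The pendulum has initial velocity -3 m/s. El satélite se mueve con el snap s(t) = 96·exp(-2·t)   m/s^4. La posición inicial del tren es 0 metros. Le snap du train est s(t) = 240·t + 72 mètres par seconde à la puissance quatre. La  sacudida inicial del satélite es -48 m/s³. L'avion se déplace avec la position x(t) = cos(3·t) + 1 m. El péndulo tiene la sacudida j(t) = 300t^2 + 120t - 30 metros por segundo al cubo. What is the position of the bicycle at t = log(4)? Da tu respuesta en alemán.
Mit x(t) = 6·exp(-t) und Einsetzen von t = log(4), finden wir x = 3/2.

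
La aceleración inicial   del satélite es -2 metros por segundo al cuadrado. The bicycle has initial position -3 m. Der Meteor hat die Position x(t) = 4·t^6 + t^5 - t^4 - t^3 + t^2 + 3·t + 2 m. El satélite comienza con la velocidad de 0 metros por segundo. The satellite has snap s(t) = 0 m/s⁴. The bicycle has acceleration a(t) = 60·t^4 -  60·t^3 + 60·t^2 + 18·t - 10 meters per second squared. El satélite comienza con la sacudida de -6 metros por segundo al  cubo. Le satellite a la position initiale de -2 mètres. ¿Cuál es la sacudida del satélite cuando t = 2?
Necesitamos integrar nuestra ecuación del snap s(t) = 0 1 vez. Integrando el snap y usando la condición inicial j(0) = -6, obtenemos j(t) = -6. Usando j(t) = -6 y sustituyendo t = 2, encontramos j = -6.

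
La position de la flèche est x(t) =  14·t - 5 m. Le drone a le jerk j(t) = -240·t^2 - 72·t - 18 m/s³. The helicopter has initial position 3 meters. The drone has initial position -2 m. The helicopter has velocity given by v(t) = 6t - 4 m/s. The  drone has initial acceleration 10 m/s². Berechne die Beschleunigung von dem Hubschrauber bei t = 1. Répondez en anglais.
We must differentiate our velocity equation v(t) = 6·t - 4 1 time. Differentiating velocity, we get acceleration: a(t) = 6. We have acceleration a(t) = 6. Substituting t = 1: a(1) = 6.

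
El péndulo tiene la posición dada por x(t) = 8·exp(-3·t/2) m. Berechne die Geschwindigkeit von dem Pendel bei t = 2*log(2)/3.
Um dies zu lösen, müssen wir 1 Ableitung unserer Gleichung für die Position x(t) = 8·exp(-3·t/2) nehmen. Mit d/dt von x(t) finden wir v(t) = -12·exp(-3·t/2). Mit v(t) = -12·exp(-3·t/2) und Einsetzen von t = 2*log(2)/3, finden wir v = -6.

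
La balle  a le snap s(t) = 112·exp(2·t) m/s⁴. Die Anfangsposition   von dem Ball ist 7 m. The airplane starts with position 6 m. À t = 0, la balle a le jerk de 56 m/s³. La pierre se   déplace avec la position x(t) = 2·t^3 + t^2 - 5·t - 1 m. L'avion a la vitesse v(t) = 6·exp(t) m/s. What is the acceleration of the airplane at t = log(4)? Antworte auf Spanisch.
Debemos derivar nuestra ecuación de la velocidad v(t) = 6·exp(t) 1 vez. Derivando la velocidad, obtenemos la aceleración: a(t) = 6·exp(t). Tenemos la aceleración a(t) = 6·exp(t). Sustituyendo t = log(4): a(log(4)) = 24.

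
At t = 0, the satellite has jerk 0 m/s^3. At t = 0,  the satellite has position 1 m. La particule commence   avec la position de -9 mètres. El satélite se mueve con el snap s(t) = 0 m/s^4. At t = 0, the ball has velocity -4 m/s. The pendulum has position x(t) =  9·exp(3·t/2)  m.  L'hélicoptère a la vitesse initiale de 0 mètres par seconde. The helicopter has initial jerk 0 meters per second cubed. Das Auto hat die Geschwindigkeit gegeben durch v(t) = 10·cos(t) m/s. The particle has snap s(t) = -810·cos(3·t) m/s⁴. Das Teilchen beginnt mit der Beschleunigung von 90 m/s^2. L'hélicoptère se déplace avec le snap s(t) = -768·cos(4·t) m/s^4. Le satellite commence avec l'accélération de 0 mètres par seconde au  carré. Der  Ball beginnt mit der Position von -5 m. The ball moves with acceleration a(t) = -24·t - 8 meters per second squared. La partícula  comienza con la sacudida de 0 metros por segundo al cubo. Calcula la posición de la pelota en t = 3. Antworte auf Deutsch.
Wir müssen die Stammfunktion unserer Gleichung für die Beschleunigung a(t) = -24·t - 8 2-mal finden. Das Integral von der Beschleunigung ist die Geschwindigkeit. Mit v(0) = -4 erhalten wir v(t) = -12·t^2 - 8·t - 4. Mit ∫v(t)dt und Anwendung von x(0) = -5, finden wir x(t) = -4·t^3 - 4·t^2 - 4·t - 5. Wir haben die Position x(t) = -4·t^3 - 4·t^2 - 4·t - 5. Durch Einsetzen von t = 3: x(3) = -161.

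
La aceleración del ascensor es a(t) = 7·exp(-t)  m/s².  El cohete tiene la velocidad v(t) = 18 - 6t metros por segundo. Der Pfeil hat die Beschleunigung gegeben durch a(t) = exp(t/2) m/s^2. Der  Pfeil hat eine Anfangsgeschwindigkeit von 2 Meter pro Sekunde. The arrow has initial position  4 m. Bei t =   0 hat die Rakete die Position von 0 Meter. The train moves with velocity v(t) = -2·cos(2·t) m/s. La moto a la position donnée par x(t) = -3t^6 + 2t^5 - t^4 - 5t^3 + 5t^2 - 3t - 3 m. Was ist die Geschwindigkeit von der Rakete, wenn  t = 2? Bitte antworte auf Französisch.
En utilisant v(t) = 18 - 6·t et en substituant t = 2, nous trouvons v = 6.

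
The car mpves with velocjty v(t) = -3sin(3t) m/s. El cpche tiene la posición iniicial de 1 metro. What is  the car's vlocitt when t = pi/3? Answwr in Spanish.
Tenemos la velocidad v(t) = -3·sin(3·t). Sustituyendo t = pi/3: v(pi/3) = 0.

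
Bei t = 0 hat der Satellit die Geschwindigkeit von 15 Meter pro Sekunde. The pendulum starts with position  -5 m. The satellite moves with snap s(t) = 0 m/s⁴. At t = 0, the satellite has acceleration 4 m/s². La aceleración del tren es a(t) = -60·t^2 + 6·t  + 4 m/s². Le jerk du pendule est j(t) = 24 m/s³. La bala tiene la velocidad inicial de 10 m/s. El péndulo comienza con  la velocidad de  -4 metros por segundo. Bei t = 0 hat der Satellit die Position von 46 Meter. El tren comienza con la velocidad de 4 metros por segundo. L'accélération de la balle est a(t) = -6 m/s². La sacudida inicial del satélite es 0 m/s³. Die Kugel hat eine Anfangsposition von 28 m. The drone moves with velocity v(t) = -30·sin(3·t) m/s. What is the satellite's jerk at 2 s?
We need to integrate our snap equation s(t) = 0 1 time. The antiderivative of snap is jerk. Using j(0) = 0, we get j(t) = 0. Using j(t) = 0 and substituting t = 2, we find j = 0.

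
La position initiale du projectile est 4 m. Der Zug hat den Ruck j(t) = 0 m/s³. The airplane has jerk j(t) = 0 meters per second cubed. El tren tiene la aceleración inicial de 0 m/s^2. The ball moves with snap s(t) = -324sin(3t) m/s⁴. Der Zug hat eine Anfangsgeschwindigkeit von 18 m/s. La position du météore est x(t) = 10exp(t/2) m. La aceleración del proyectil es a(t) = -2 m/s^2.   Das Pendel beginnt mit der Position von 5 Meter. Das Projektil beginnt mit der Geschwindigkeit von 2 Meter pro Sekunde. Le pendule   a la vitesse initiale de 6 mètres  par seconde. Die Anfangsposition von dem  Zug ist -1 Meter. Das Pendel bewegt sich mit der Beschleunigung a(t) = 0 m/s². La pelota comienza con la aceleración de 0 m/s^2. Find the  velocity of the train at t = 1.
To find the answer, we compute 2 antiderivatives of j(t) = 0. The integral of jerk, with a(0) = 0, gives acceleration: a(t) = 0. Taking ∫a(t)dt and applying v(0) = 18, we find v(t) = 18. We have velocity v(t) = 18. Substituting t = 1: v(1) = 18.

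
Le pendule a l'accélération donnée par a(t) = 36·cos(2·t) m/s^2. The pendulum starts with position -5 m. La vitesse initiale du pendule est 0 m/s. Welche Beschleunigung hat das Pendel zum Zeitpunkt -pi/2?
Wir haben die Beschleunigung a(t) = 36·cos(2·t). Durch Einsetzen von t = -pi/2: a(-pi/2) = -36.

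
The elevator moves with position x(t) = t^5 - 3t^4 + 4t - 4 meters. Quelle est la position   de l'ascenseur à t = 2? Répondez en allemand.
Mit x(t) = t^5 - 3·t^4 + 4·t - 4 und Einsetzen von t = 2, finden wir x = -12.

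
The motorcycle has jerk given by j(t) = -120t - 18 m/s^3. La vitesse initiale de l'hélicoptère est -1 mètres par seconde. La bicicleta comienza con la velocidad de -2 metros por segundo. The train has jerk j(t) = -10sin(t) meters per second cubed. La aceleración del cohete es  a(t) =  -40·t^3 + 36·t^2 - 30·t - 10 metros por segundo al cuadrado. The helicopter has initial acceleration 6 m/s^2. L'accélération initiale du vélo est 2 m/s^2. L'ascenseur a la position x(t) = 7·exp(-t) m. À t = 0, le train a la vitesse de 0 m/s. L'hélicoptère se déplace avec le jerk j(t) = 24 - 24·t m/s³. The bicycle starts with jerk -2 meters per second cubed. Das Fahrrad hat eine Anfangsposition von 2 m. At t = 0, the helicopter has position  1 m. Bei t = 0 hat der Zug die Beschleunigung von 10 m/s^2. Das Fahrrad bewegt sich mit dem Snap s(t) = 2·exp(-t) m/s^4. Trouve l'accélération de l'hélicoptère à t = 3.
Nous devons trouver l'intégrale de notre équation du jerk j(t) = 24 - 24·t 1 fois. En prenant ∫j(t)dt et en appliquant a(0) = 6, nous trouvons a(t) = -12·t^2 + 24·t + 6. En utilisant a(t) = -12·t^2 + 24·t + 6 et en substituant t = 3, nous trouvons a = -30.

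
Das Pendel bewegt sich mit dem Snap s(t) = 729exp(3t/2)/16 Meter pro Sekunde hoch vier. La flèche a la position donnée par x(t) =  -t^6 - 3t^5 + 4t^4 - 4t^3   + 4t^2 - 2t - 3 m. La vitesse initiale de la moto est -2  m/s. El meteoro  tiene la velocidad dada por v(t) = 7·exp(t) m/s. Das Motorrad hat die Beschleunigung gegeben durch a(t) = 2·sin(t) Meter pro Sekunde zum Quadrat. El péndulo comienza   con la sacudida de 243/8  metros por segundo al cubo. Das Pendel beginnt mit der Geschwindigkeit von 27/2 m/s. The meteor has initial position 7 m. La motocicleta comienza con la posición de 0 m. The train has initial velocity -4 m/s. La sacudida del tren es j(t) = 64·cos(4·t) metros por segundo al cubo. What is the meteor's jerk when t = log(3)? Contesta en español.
Partiendo de la velocidad v(t) = 7·exp(t), tomamos 2 derivadas. La derivada de la velocidad da la aceleración: a(t) = 7·exp(t). Derivando la aceleración, obtenemos la sacudida: j(t) = 7·exp(t). Tenemos la sacudida j(t) = 7·exp(t). Sustituyendo t = log(3): j(log(3)) = 21.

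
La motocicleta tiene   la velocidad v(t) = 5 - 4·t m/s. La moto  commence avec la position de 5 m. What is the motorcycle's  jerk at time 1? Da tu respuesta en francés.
En partant de la vitesse v(t) = 5 - 4·t, nous prenons 2 dérivées. En dérivant la vitesse, nous obtenons l'accélération: a(t) = -4. La dérivée de l'accélération donne le jerk: j(t) = 0. De l'équation du jerk j(t) = 0, nous substituons t = 1 pour obtenir j = 0.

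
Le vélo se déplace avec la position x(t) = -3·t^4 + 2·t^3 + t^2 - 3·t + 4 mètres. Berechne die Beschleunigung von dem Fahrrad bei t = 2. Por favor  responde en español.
Debemos derivar nuestra ecuación de la posición x(t) = -3·t^4 + 2·t^3 + t^2 - 3·t + 4 2 veces. La derivada de la posición da la velocidad: v(t) = -12·t^3 + 6·t^2 + 2·t - 3. Derivando la velocidad, obtenemos la aceleración: a(t) = -36·t^2 + 12·t + 2. De la ecuación de la aceleración a(t) = -36·t^2 + 12·t + 2, sustituimos t = 2 para obtener a = -118.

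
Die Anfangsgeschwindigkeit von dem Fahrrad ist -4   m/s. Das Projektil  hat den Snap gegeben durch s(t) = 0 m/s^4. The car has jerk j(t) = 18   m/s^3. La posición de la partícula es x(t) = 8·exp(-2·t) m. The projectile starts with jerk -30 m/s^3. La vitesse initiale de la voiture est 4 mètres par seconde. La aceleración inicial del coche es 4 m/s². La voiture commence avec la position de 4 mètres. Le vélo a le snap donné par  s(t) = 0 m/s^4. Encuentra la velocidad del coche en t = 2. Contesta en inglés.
We must find the antiderivative of our jerk equation j(t) = 18 2 times. Finding the antiderivative of j(t) and using a(0) = 4: a(t) = 18·t + 4. The antiderivative of acceleration is velocity. Using v(0) = 4, we get v(t) = 9·t^2 + 4·t + 4. From the given velocity equation v(t) = 9·t^2 + 4·t + 4, we substitute t = 2 to get v = 48.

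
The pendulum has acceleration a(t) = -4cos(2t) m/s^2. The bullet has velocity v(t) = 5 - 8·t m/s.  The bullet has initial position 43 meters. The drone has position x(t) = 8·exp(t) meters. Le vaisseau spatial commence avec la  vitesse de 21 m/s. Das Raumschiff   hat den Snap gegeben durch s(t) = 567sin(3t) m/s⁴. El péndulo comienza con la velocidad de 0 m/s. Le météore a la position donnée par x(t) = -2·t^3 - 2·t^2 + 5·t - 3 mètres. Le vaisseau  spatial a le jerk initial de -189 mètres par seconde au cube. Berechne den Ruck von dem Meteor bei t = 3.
Um dies zu lösen, müssen wir 3 Ableitungen unserer Gleichung für die Position x(t) = -2·t^3 - 2·t^2 + 5·t - 3 nehmen. Durch Ableiten von der Position erhalten wir die Geschwindigkeit: v(t) = -6·t^2 - 4·t + 5. Mit d/dt von v(t) finden wir a(t) = -12·t - 4. Mit d/dt von a(t) finden wir j(t) = -12. Mit j(t) = -12 und Einsetzen von t = 3, finden wir j = -12.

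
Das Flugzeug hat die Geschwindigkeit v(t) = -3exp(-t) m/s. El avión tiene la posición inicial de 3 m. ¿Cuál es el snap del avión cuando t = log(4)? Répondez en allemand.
Um dies zu lösen, müssen wir 3 Ableitungen unserer Gleichung für die Geschwindigkeit v(t) = -3·exp(-t) nehmen. Die Ableitung von der Geschwindigkeit ergibt die Beschleunigung: a(t) = 3·exp(-t). Mit d/dt von a(t) finden wir j(t) = -3·exp(-t). Durch Ableiten von dem Ruck erhalten wir den Snap: s(t) = 3·exp(-t). Wir haben den Snap s(t) = 3·exp(-t). Durch Einsetzen von t = log(4): s(log(4)) = 3/4.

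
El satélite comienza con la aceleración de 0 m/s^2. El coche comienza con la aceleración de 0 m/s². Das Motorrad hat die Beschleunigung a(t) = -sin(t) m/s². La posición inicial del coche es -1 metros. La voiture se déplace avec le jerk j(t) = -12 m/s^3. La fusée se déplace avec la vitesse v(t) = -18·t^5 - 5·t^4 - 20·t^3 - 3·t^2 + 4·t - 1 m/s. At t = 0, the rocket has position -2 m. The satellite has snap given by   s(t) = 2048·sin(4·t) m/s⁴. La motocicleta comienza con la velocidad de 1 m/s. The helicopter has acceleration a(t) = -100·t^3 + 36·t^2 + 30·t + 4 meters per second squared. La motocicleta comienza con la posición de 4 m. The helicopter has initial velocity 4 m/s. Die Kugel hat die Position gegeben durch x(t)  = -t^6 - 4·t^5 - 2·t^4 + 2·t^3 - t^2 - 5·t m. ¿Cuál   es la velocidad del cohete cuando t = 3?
Usando v(t) = -18·t^5 - 5·t^4 - 20·t^3 - 3·t^2 + 4·t - 1 y sustituyendo t = 3, encontramos v = -5335.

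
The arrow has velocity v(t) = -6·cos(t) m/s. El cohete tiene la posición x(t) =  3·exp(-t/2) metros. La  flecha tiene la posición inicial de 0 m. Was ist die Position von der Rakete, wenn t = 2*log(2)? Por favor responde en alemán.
Mit x(t) = 3·exp(-t/2) und Einsetzen von t = 2*log(2), finden wir x = 3/2.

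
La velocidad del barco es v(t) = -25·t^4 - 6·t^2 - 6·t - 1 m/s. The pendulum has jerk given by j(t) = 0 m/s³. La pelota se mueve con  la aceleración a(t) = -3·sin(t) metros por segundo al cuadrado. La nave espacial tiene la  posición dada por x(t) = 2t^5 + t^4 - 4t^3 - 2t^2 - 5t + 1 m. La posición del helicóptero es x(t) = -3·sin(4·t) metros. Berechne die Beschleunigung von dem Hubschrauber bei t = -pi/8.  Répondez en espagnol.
Para resolver esto, necesitamos tomar 2 derivadas de nuestra ecuación de la posición x(t) = -3·sin(4·t). Derivando la posición, obtenemos la velocidad: v(t) = -12·cos(4·t). La derivada de la velocidad da la aceleración: a(t) = 48·sin(4·t). De la ecuación de la aceleración a(t) = 48·sin(4·t), sustituimos t = -pi/8 para obtener a = -48.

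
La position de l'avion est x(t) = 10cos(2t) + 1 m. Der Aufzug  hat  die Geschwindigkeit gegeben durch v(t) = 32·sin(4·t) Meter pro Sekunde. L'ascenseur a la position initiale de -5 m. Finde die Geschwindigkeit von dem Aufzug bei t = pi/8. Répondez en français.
Nous avons la vitesse v(t) = 32·sin(4·t). En substituant t = pi/8: v(pi/8) = 32.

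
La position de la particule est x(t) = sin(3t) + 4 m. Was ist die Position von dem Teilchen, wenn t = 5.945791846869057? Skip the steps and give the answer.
Bei t = 5.945791846869057, x = 3.15201051027002.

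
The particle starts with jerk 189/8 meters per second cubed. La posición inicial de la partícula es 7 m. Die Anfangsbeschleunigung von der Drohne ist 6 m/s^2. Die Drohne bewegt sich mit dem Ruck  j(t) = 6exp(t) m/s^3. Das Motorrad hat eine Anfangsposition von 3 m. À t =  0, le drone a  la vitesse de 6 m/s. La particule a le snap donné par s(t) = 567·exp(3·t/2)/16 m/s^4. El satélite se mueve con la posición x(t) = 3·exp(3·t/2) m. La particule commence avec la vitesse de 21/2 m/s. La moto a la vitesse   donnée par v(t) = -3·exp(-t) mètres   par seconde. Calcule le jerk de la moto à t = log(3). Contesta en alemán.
Ausgehend von der Geschwindigkeit v(t) = -3·exp(-t), nehmen wir 2 Ableitungen. Durch Ableiten von der Geschwindigkeit erhalten wir die Beschleunigung: a(t) = 3·exp(-t). Die Ableitung von der Beschleunigung ergibt den Ruck: j(t) = -3·exp(-t). Mit j(t) = -3·exp(-t) und Einsetzen von t = log(3), finden wir j = -1.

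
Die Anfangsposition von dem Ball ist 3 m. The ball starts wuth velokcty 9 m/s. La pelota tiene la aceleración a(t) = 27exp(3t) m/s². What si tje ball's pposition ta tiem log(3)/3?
To find the answer, we compute 2 integrals of a(t) = 27·exp(3·t). The integral of acceleration, with v(0) = 9, gives velocity: v(t) = 9·exp(3·t). Finding the antiderivative of v(t) and using x(0) = 3: x(t) = 3·exp(3·t). We have position x(t) = 3·exp(3·t). Substituting t = log(3)/3: x(log(3)/3) = 9.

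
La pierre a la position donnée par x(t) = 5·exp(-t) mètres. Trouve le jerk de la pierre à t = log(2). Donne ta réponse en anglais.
To solve this, we need to take 3 derivatives of our position equation x(t) = 5·exp(-t). The derivative of position gives velocity: v(t) = -5·exp(-t). The derivative of velocity gives acceleration: a(t) = 5·exp(-t). Differentiating acceleration, we get jerk: j(t) = -5·exp(-t). We have jerk j(t) = -5·exp(-t). Substituting t = log(2): j(log(2)) = -5/2.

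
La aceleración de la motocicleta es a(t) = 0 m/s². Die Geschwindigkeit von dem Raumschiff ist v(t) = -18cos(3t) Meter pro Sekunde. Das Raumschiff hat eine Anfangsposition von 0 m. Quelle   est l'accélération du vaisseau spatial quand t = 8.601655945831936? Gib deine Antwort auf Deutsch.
Um dies zu lösen, müssen wir 1 Ableitung unserer Gleichung für die Geschwindigkeit v(t) = -18·cos(3·t) nehmen. Durch Ableiten von der Geschwindigkeit erhalten wir die Beschleunigung: a(t) = 54·sin(3·t). Aus der Gleichung für die Beschleunigung a(t) = 54·sin(3·t), setzen wir t = 8.601655945831936 ein und erhalten a = 33.6274043636675.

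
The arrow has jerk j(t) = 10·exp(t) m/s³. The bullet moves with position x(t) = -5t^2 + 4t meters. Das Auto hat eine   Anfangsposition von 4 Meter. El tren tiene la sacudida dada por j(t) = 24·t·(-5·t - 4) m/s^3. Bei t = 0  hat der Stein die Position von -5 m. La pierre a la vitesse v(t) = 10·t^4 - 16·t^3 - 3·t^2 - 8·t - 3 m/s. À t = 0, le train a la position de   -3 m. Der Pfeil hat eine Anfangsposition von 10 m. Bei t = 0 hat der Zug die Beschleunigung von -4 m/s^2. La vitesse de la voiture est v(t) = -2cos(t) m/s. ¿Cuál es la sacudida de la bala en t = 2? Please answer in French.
En partant de la position x(t) = -5·t^2 + 4·t, nous prenons 3 dérivées. La dérivée de la position donne la vitesse: v(t) = 4 - 10·t. En prenant d/dt de v(t), nous trouvons a(t) = -10. En dérivant l'accélération, nous obtenons le jerk: j(t) = 0. De l'équation du jerk j(t) = 0, nous substituons t = 2 pour obtenir j = 0.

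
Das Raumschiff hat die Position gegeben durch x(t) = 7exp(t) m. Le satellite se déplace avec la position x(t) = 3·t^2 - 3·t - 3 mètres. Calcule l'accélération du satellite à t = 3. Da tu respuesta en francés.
Nous devons dériver notre équation de la position x(t) = 3·t^2 - 3·t - 3 2 fois. En prenant d/dt de x(t), nous trouvons v(t) = 6·t - 3. La dérivée de la vitesse donne l'accélération: a(t) = 6. En utilisant a(t) = 6 et en substituant t = 3, nous trouvons a = 6.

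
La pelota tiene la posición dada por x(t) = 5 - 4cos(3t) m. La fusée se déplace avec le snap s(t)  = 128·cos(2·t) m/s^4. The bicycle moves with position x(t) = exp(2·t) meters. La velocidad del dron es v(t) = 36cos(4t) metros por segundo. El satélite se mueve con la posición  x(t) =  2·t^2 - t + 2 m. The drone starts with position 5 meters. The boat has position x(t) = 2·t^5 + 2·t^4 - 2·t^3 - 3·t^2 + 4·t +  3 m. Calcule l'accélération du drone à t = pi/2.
Nous devons dériver notre équation de la vitesse v(t) = 36·cos(4·t) 1 fois. La dérivée de la vitesse donne l'accélération: a(t) = -144·sin(4·t). En utilisant a(t) = -144·sin(4·t) et en substituant t = pi/2, nous trouvons a = 0.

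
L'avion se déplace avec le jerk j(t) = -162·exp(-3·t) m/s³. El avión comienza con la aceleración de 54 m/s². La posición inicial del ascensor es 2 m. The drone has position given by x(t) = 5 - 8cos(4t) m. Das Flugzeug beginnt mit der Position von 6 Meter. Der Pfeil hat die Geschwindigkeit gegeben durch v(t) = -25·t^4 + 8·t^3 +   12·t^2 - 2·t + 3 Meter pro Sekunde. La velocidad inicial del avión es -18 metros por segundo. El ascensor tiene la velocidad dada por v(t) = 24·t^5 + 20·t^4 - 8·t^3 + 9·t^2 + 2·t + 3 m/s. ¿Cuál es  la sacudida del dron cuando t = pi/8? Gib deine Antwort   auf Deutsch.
Wir müssen unsere Gleichung für die Position x(t) = 5 - 8·cos(4·t) 3-mal ableiten. Durch Ableiten von der Position erhalten wir die Geschwindigkeit: v(t) = 32·sin(4·t). Die Ableitung von der Geschwindigkeit ergibt die Beschleunigung: a(t) = 128·cos(4·t). Mit d/dt von a(t) finden wir j(t) = -512·sin(4·t). Aus der Gleichung für den Ruck j(t) = -512·sin(4·t), setzen wir t = pi/8 ein und erhalten j = -512.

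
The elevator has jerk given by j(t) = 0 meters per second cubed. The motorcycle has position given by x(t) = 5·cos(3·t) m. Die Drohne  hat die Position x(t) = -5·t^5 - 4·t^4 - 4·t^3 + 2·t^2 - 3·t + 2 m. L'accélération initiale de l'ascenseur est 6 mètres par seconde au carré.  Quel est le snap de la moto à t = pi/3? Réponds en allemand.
Wir müssen unsere Gleichung für die Position x(t) = 5·cos(3·t) 4-mal ableiten. Mit d/dt von x(t) finden wir v(t) = -15·sin(3·t). Die Ableitung von der Geschwindigkeit ergibt die Beschleunigung: a(t) = -45·cos(3·t). Mit d/dt von a(t) finden wir j(t) = 135·sin(3·t). Die Ableitung von dem Ruck ergibt den Snap: s(t) = 405·cos(3·t). Wir haben den Snap s(t) = 405·cos(3·t). Durch Einsetzen von t = pi/3: s(pi/3) = -405.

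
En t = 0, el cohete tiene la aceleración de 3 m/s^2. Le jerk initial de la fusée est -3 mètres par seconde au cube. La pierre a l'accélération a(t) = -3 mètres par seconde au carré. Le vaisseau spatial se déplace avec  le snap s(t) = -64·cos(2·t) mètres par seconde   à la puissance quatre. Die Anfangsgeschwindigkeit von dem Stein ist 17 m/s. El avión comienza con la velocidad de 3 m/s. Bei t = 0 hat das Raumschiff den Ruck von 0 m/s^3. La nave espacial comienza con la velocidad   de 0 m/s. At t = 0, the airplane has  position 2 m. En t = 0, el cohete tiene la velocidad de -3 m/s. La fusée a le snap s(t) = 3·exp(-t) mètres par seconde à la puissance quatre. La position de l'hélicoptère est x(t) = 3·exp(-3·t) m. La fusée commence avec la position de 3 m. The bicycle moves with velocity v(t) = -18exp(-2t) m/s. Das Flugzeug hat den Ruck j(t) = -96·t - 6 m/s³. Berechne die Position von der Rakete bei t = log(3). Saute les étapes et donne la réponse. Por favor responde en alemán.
x(log(3)) = 1.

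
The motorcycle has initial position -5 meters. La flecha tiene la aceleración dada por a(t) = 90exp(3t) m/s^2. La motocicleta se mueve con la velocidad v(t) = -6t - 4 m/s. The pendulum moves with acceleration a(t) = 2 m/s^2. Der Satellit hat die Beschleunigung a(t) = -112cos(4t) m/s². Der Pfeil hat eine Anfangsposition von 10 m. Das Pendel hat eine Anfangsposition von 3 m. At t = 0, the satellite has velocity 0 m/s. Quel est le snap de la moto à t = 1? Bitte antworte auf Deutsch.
Ausgehend von der Geschwindigkeit v(t) = -6·t - 4, nehmen wir 3 Ableitungen. Durch Ableiten von der Geschwindigkeit erhalten wir die Beschleunigung: a(t) = -6. Die Ableitung von der Beschleunigung ergibt den Ruck: j(t) = 0. Durch Ableiten von dem Ruck erhalten wir den Snap: s(t) = 0. Wir haben den Snap s(t) = 0. Durch Einsetzen von t = 1: s(1) = 0.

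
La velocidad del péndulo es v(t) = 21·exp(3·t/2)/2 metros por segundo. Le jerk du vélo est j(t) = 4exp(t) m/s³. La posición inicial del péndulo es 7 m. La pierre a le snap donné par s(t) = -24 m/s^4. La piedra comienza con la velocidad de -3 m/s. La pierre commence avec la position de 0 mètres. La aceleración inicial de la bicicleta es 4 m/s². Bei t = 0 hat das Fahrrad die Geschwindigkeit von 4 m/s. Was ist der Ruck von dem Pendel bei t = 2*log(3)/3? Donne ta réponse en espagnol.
Para resolver esto, necesitamos tomar 2 derivadas de nuestra ecuación de la velocidad v(t) = 21·exp(3·t/2)/2. Tomando d/dt de v(t), encontramos a(t) = 63·exp(3·t/2)/4. Derivando la aceleración, obtenemos la sacudida: j(t) = 189·exp(3·t/2)/8. De la ecuación de la sacudida j(t) = 189·exp(3·t/2)/8, sustituimos t = 2*log(3)/3 para obtener j = 567/8.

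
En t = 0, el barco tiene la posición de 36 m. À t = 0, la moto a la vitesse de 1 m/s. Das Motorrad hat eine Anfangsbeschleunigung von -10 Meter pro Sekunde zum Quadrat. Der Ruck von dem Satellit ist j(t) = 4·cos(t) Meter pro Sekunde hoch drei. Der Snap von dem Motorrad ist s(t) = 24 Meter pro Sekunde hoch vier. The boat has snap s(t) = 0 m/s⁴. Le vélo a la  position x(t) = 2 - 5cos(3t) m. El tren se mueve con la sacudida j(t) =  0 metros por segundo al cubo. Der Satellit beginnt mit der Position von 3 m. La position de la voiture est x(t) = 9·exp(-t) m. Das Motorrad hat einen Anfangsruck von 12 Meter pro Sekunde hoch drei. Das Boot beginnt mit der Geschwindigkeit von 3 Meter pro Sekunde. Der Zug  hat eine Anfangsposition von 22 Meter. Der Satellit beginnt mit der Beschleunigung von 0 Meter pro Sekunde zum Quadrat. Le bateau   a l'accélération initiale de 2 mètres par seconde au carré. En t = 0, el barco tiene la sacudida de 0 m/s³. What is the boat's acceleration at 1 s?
Starting from snap s(t) = 0, we take 2 integrals. The antiderivative of snap, with j(0) = 0, gives jerk: j(t) = 0. Integrating jerk and using the initial condition a(0) = 2, we get a(t) = 2. We have acceleration a(t) = 2. Substituting t = 1: a(1) = 2.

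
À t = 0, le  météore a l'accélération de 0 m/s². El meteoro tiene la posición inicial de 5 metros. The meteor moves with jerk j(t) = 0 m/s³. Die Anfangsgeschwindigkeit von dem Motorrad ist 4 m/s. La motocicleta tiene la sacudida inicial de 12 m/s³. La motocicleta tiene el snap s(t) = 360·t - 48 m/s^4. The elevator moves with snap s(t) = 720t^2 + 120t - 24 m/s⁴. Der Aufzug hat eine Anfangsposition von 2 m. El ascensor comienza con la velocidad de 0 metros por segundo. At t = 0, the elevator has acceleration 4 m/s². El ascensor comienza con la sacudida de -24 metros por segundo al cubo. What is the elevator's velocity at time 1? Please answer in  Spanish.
Necesitamos integrar nuestra ecuación del snap s(t) = 720·t^2 + 120·t - 24 3 veces. La integral del snap, con j(0) = -24, da la sacudida: j(t) = 240·t^3 + 60·t^2 - 24·t - 24. Integrando la sacudida y usando la condición inicial a(0) = 4, obtenemos a(t) = 60·t^4 + 20·t^3 - 12·t^2 - 24·t + 4. La antiderivada de la aceleración, con v(0) = 0, da la velocidad: v(t) = t·(12·t^4 + 5·t^3 - 4·t^2 - 12·t + 4). Tenemos la velocidad v(t) = t·(12·t^4 + 5·t^3 - 4·t^2 - 12·t + 4). Sustituyendo t = 1: v(1) = 5.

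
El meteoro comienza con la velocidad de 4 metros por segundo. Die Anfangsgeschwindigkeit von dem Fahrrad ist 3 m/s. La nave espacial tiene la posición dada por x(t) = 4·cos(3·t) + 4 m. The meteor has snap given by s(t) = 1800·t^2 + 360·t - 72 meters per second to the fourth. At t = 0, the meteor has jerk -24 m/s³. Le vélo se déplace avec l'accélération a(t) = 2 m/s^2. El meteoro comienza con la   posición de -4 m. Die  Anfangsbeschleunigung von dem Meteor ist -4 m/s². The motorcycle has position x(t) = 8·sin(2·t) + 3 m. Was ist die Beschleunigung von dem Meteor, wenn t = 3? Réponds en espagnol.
Debemos encontrar la integral de nuestra ecuación del snap s(t) = 1800·t^2 + 360·t - 72 2 veces. Integrando el snap y usando la condición inicial j(0) = -24, obtenemos j(t) = 600·t^3 + 180·t^2 - 72·t - 24. Tomando ∫j(t)dt y aplicando a(0) = -4, encontramos a(t) = 150·t^4 + 60·t^3 - 36·t^2 - 24·t - 4. De la ecuación de la aceleración a(t) = 150·t^4 + 60·t^3 - 36·t^2 - 24·t - 4, sustituimos t = 3 para obtener a = 13370.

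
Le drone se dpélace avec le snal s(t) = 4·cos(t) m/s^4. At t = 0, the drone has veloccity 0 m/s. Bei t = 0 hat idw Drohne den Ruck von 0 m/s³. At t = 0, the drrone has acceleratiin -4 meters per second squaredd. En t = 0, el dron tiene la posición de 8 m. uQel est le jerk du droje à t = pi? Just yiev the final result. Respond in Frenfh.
À t = pi, j = 0.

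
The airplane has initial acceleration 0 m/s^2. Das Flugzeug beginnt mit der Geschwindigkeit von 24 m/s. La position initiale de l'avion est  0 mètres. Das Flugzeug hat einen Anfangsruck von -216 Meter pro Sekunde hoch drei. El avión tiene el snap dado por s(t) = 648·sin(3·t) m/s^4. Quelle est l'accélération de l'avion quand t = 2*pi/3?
Nous devons intégrer notre équation du snap s(t) = 648·sin(3·t) 2 fois. En intégrant le snap et en utilisant la condition initiale j(0) = -216, nous obtenons j(t) = -216·cos(3·t). La primitive du jerk, avec a(0) = 0, donne l'accélération: a(t) = -72·sin(3·t). De l'équation de l'accélération a(t) = -72·sin(3·t), nous substituons t = 2*pi/3 pour obtenir a = 0.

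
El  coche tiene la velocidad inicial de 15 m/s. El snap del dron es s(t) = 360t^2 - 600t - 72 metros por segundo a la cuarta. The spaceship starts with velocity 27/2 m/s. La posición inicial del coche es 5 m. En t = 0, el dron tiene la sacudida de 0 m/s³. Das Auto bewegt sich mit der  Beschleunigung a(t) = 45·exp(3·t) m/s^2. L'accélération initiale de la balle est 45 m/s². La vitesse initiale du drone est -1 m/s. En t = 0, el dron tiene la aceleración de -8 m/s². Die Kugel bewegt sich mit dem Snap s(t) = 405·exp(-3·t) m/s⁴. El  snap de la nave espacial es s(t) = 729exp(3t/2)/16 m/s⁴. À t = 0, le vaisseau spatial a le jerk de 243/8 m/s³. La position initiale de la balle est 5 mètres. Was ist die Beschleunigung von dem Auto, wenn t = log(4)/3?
Wir haben die Beschleunigung a(t) = 45·exp(3·t). Durch Einsetzen von t = log(4)/3: a(log(4)/3) = 180.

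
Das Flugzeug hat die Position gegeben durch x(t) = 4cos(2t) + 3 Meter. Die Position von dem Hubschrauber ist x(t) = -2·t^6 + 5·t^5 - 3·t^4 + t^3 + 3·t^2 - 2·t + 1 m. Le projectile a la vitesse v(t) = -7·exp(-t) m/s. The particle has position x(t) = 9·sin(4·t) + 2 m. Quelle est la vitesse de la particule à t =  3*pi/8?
Nous devons dériver notre équation de la position x(t) = 9·sin(4·t) + 2 1 fois. En dérivant la position, nous obtenons la vitesse: v(t) = 36·cos(4·t). Nous avons la vitesse v(t) = 36·cos(4·t). En substituant t = 3*pi/8: v(3*pi/8) = 0.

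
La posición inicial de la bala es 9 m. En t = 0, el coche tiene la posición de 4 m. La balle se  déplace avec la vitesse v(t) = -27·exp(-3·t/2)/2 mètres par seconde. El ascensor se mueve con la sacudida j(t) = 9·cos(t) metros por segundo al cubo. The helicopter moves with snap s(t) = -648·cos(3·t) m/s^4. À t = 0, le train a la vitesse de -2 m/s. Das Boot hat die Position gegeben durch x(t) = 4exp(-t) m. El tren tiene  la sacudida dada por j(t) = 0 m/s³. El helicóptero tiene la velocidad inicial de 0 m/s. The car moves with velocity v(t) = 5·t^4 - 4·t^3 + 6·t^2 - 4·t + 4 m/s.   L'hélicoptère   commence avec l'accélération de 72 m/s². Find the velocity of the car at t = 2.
We have velocity v(t) = 5·t^4 - 4·t^3 + 6·t^2 - 4·t + 4. Substituting t = 2: v(2) = 68.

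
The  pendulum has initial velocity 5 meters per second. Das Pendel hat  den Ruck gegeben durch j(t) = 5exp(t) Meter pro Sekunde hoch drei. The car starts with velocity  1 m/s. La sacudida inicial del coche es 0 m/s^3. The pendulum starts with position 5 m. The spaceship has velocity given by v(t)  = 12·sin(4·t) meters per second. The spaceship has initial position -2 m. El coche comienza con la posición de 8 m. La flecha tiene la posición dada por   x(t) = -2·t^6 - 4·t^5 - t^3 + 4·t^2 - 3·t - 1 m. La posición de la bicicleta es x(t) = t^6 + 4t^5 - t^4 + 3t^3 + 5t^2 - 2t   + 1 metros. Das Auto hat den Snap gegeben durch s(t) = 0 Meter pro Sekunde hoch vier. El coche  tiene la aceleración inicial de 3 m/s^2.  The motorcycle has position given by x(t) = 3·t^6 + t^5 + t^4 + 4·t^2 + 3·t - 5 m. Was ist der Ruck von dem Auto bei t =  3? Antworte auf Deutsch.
Wir müssen unsere Gleichung für den Snap s(t) = 0 1-mal integrieren. Die Stammfunktion von dem Snap, mit j(0) = 0, ergibt den Ruck: j(t) = 0. Mit j(t) = 0 und Einsetzen von t = 3, finden wir j = 0.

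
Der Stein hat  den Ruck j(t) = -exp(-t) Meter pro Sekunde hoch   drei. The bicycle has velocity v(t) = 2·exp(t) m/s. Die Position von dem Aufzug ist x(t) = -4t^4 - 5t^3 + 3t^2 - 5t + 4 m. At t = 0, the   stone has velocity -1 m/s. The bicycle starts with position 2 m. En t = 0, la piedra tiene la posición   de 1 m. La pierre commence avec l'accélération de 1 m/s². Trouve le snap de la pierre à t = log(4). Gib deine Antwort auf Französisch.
Pour résoudre ceci, nous devons prendre 1 dérivée de notre équation du jerk j(t) = -exp(-t). En prenant d/dt de j(t), nous trouvons s(t) = exp(-t). De l'équation du snap s(t) = exp(-t), nous substituons t = log(4) pour obtenir s = 1/4.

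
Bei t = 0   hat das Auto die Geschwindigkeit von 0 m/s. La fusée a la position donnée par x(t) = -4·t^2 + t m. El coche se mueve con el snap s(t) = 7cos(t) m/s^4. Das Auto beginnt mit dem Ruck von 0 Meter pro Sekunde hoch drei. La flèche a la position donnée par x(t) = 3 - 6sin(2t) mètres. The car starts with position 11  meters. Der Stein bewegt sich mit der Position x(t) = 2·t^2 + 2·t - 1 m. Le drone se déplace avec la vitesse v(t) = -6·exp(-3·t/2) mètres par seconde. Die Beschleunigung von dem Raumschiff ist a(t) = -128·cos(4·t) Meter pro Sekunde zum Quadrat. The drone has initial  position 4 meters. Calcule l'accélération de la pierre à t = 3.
Nous devons dériver notre équation de la position x(t) = 2·t^2 + 2·t - 1 2 fois. En prenant d/dt de x(t), nous trouvons v(t) = 4·t + 2. La dérivée de la vitesse donne l'accélération: a(t) = 4. Nous avons l'accélération a(t) = 4. En substituant t = 3: a(3) = 4.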